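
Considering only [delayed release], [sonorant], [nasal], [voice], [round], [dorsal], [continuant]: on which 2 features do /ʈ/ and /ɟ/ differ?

The two segments share [−delayed release], [−sonorant], [−nasal], [−round], [−continuant]. The only features from the list on which they differ: /ʈ/ is [−voice] while /ɟ/ is [+voice]; /ʈ/ is [−dorsal] while /ɟ/ is [+dorsal].

[voice], [dorsal]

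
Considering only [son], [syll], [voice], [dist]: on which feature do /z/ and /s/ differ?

[voice]

/z/ is the voiced alveolar fricative and /s/ is the voiceless alveolar fricative. Both are [−sonorant], [−syllabic], [−distributed]. /z/ is [+voice] while /s/ is [−voice], so the distinguishing feature is [voice].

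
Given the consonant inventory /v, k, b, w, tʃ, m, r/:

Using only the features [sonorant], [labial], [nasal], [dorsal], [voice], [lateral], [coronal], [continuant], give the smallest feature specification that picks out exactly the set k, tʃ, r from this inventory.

Every target segment is [−labial] and no other inventory member is, so one feature is enough.

[−labial]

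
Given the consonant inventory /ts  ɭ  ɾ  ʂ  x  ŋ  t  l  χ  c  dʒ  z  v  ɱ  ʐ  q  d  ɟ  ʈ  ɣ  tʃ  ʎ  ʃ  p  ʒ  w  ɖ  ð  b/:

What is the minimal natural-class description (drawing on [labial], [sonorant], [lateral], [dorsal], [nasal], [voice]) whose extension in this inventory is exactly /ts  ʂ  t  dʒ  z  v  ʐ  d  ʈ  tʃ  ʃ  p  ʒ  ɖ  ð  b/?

/ts, ʂ, t, dʒ, z, v, ʐ, d, ʈ, tʃ, ʃ, p, ʒ, ɖ, ð, b/ are all [−sonorant], [−dorsal], and no other segment in the inventory matches both values. Dropping any one of them over-generates: [−dorsal] alone would also admit /ɭ, ɾ, l, ɱ/; [−sonorant] alone would also admit /x, χ, c, q, …/. No other single listed feature picks out exactly this set either, so fewer than two features will not do.

[−sonorant, −dorsal]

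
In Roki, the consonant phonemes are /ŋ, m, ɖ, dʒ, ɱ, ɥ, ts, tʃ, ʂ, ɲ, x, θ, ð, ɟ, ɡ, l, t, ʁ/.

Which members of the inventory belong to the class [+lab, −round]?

Checking each segment against [+labial], [−round]: /m/ (bilabial nasal), /ɱ/ (labiodental nasal) satisfy every feature; every other segment in the inventory fails at least one.

m, ɱ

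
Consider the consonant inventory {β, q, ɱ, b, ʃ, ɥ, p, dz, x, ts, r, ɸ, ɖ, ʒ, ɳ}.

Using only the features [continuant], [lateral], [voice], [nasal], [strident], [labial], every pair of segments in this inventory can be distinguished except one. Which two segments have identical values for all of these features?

Both /ɥ/ and /β/ are [+continuant], [−lateral], [+voice], [−nasal], [−strident], [+labial]. Since the list omits [sonorant], [round] and [dorsal] — which do distinguish the labial-palatal glide from the voiced bilabial fricative — this pair collapses; all other pairs remain distinct.

ɥ, β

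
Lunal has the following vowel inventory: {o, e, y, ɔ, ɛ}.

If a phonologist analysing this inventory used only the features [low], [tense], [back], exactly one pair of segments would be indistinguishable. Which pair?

y, e

Both /y/ and /e/ are [-low], [+tense], [-back]. Since the list omits [labial], [round] and [high] — which do distinguish the high front rounded tense vowel from the mid front unrounded tense vowel — this pair collapses; all other pairs remain distinct.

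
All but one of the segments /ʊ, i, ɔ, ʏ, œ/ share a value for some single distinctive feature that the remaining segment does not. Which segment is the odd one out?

The remaining segments after removing /i/ share [-tense]; /i/ (high front unrounded tense vowel) is [+tense]. For every other candidate removal, the leftover set fails to share any single feature value that the removed segment lacks.

i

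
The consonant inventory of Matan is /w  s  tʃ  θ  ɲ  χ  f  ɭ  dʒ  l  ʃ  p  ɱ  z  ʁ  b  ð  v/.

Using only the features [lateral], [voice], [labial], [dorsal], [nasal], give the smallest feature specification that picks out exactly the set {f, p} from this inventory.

/f, p/ are all [−voice], [+labial], and no other segment in the inventory matches both values. Dropping any one of them over-generates: [+labial] alone would also admit /w, ɱ, b, v/; [−voice] alone would also admit /s, tʃ, θ, χ, …/. No other single listed feature picks out exactly this set either, so fewer than two features will not do.

[−voice, +labial]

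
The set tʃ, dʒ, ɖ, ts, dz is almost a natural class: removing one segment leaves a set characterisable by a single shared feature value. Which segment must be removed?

The remaining segments after removing /ɖ/ share [+delayed release]; /ɖ/ (voiced retroflex stop) is [-delayed release]. For every other candidate removal, the leftover set fails to share any single feature value that the removed segment lacks.

ɖ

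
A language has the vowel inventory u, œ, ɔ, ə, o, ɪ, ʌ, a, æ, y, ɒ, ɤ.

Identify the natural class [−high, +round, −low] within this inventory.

Eliminate segments failing any feature: /u, ɪ, y/ are [+high]; /ə, ʌ, a, æ, ɤ/ are [−round]; /ɒ/ is [+low]. The remaining /œ, ɔ, o/ satisfy [−high], [+round], [−low].

œ, ɔ, o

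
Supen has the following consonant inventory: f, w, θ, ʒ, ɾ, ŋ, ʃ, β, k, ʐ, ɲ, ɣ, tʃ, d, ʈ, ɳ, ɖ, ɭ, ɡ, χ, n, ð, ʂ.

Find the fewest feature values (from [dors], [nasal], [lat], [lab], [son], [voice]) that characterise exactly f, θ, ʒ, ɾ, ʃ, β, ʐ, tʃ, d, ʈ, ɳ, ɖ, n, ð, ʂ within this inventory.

/f, θ, ʒ, ɾ, ʃ, β, ʐ, tʃ, d, ʈ, ɳ, ɖ, n, ð, ʂ/ are all [-lateral], [-dorsal], and no other segment in the inventory matches both values. Dropping any one of them over-generates: [-dorsal] alone would also admit /ɭ/; [-lateral] alone would also admit /w, ŋ, k, ɲ, …/. No other single listed feature picks out exactly this set either, so fewer than two features will not do.

[-lat, -dors]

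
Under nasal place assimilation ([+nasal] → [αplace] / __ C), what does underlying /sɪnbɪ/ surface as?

The only nasal preceding a consonant is /n/ before /b/. /b/ is [+labial], so /n/ → /m/, giving [sɪmbɪ].

[sɪmbɪ]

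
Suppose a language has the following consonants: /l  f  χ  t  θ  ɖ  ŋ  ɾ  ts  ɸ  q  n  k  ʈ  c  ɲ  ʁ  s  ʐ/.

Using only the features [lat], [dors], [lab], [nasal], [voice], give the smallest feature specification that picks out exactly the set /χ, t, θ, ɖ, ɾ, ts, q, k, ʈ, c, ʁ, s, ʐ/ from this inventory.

[-nasal, -lat, -lab]

/χ, t, θ, ɖ, ɾ, ts, q, k, ʈ, c, ʁ, s, ʐ/ are all [-nasal], [-lateral], [-labial], and no other segment in the inventory matches all three values. Dropping any one of them over-generates: [-lateral, -labial] alone would also admit /ŋ, n, ɲ/; [-nasal, -labial] alone would also admit /l/; [-nasal, -lateral] alone would also admit /f, ɸ/. No other combination of two listed features picks out exactly this set either, so fewer than three features will not do.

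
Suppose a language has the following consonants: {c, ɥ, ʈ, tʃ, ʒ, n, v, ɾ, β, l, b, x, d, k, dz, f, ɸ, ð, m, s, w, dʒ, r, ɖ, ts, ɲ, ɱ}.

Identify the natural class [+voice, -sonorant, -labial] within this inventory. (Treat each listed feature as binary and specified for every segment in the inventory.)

ʒ, d, dz, ð, dʒ, ɖ

Eliminate segments failing any feature: /c, ʈ, tʃ, x, k, f, ɸ, s, ts/ are [-voice]; /ɥ, n, ɾ, l, m, w, r, ɲ, ɱ/ are [+sonorant]; /v, β, b/ are [+labial]. The remaining /ʒ, d, dz, ð, dʒ, ɖ/ satisfy [+voice], [-sonorant], [-labial].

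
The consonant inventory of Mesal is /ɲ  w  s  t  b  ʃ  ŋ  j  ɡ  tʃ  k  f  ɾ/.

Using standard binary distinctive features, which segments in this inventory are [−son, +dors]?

ɡ, k

Checking each segment against [−sonorant], [+dorsal]: /ɡ/ (voiced velar stop), /k/ (voiceless velar stop) satisfy every feature; every other segment in the inventory fails at least one.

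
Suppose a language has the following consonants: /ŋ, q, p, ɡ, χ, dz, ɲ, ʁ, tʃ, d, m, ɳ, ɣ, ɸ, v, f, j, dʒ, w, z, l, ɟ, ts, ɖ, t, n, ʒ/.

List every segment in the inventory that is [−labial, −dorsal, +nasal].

Among the inventory, the [−labial] segments are /ŋ, q, ɡ, χ, dz, ɲ, ʁ, tʃ, d, ɳ, ɣ, j, dʒ, z, l, ɟ, ts, ɖ, t, n, ʒ/.
Within that set, [−dorsal] gives /dz, tʃ, d, ɳ, dʒ, z, l, ts, ɖ, t, n, ʒ/.
Within that set, [+nasal] leaves /ɳ, n/.

ɳ, n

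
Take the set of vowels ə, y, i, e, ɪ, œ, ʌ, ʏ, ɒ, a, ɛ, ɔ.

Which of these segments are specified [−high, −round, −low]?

Eliminate segments failing any feature: /y, i, ɪ, ʏ/ are [+high]; /œ, ɒ, ɔ/ are [+round]; /a/ is [+low]. The remaining /ə, e, ʌ, ɛ/ satisfy [−high], [−round], [−low].

ə, e, ʌ, ɛ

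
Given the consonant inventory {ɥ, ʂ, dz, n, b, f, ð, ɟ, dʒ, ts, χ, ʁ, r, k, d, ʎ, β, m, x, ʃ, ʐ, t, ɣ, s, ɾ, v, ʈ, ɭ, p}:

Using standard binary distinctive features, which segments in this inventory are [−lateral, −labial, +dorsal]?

ɟ, χ, ʁ, k, x, ɣ

Checking each segment against [−lateral], [−labial], [+dorsal]: /ɟ/ (voiced palatal stop), /χ/ (voiceless uvular fricative), /ʁ/ (voiced uvular fricative), /k/ (voiceless velar stop), /x/ (voiceless velar fricative), /ɣ/ (voiced velar fricative) satisfy every feature; every other segment in the inventory fails at least one.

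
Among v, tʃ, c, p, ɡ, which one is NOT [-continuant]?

v

/tʃ, p, c, ɡ/ are all [-continuant]; /v/ (voiced labiodental fricative) is [+continuant].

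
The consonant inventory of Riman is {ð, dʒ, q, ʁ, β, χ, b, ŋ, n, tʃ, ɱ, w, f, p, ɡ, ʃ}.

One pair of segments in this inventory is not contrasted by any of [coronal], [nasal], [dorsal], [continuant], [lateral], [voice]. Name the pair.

On the given features, /ʁ/ and /w/ have an identical profile: [−coronal], [−nasal], [+dorsal], [+continuant], [−lateral], [+voice]. No other two segments in the inventory coincide on all 6 features. (They do differ in [labial], [round] and [high], which are not among the given features.)

ʁ, w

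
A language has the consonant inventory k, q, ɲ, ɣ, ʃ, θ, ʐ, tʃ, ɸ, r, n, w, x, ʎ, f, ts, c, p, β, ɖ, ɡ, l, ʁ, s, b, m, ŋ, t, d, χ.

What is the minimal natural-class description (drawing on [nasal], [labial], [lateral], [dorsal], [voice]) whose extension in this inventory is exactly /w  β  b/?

[+voice, −nasal, +labial]

/w, β, b/ are all [+voice], [−nasal], [+labial], and no other segment in the inventory matches all three values. Dropping any one of them over-generates: [−nasal, +labial] alone would also admit /ɸ, f, p/; [+voice, +labial] alone would also admit /m/; [+voice, −nasal] alone would also admit /ɣ, ʐ, r, ʎ, …/. No other combination of two listed features picks out exactly this set either, so fewer than three features will not do.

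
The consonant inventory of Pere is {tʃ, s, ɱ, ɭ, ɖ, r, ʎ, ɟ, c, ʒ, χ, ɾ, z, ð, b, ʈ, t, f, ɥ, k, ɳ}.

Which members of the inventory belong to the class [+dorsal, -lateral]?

ɟ, c, χ, ɥ, k

Checking each segment against [+dorsal], [-lateral]: /ɟ/ (voiced palatal stop), /c/ (voiceless palatal stop), /χ/ (voiceless uvular fricative), /ɥ/ (labial-palatal glide), /k/ (voiceless velar stop) satisfy every feature; every other segment in the inventory fails at least one.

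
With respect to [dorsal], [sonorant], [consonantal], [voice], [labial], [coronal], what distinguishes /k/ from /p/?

[labial], [dorsal]

The two segments share [-sonorant], [+consonantal], [-voice], [-coronal]. The only features from the list on which they differ: /k/ is [-labial] while /p/ is [+labial]; /k/ is [+dorsal] while /p/ is [-dorsal].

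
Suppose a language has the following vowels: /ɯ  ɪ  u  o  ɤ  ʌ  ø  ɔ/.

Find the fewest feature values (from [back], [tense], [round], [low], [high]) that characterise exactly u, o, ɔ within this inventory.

The class [+back], [+round] has exactly /u, o, ɔ/ as its extension in this inventory. No smaller conjunction from the listed features achieves this: [+round] alone would also admit /ø/; [+back] alone would also admit /ɯ, ɤ, ʌ/; and checking the remaining single features turns up none with this extension.

[+back, +round]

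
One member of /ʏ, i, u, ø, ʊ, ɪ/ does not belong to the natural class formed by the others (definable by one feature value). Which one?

ø

[high] groups all but one: /ʏ, ɪ, u, ʊ, i/ share [+high] while /ø/ (mid front rounded tense vowel) alone is [-high]. Removing any other segment would not leave a single-feature class that excludes it.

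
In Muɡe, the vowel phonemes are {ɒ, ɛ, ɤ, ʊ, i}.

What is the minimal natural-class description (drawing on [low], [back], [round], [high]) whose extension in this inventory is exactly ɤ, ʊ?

Every target segment is [-low], [+back]; each remaining inventory member fails at least one of these. Each conjunct is needed — [+back] alone would also admit /ɒ/; [-low] alone would also admit /ɛ, i/ — and no other single listed feature has exactly this extension, so two is the minimum.

[-low, +back]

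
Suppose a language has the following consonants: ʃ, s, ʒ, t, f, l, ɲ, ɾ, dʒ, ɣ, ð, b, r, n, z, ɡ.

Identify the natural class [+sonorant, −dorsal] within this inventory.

l, ɾ, r, n

Checking each segment against [+sonorant], [−dorsal]: /l/ (alveolar lateral approximant), /ɾ/ (alveolar tap), /r/ (alveolar trill), /n/ (alveolar nasal) satisfy every feature; every other segment in the inventory fails at least one.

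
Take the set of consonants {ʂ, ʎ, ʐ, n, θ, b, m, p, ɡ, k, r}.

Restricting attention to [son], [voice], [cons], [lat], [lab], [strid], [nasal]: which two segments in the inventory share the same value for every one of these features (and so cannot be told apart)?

/θ/ (voiceless dental fricative) and /k/ (voiceless velar stop) are both [−sonorant], [−voice], [+consonantal], [−lateral], [−labial], [−strident], [−nasal], so none of the listed features separates them. (They do differ in [continuant], [coronal] and [dorsal], which are not among the given features.) Every other pair in the inventory differs on at least one listed feature.

θ, k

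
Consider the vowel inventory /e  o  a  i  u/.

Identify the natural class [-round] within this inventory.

e, a, i

The [-round] segments here are /e, a, i/; the remaining /o, u/ are [+round].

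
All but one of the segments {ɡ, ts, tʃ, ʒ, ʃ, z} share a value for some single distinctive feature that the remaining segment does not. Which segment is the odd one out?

/z, ʃ, ts, ʒ, tʃ/ are all [+strident], but /ɡ/ (voiced velar stop) is [-strident]. No other single segment can be removed to leave a set sharing one feature value that the removed segment lacks, so /ɡ/ is the odd one out.

ɡ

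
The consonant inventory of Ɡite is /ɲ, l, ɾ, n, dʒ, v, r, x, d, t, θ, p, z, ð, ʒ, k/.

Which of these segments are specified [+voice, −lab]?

Eliminate segments failing any feature: /v/ is [+labial]; /x, t, θ, p, k/ are [−voice]. The remaining /ɲ, l, ɾ, n, dʒ, r, d, z, ð, ʒ/ satisfy [+voice], [−labial].

ɲ, l, ɾ, n, dʒ, r, d, z, ð, ʒ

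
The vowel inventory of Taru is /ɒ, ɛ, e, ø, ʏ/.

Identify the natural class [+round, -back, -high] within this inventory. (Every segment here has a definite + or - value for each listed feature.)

Eliminate segments failing any feature: /ɒ/ is [+back]; /ɛ, e/ are [-round]; /ʏ/ is [+high]. The remaining /ø/ satisfy [+round], [-back], [-high].

ø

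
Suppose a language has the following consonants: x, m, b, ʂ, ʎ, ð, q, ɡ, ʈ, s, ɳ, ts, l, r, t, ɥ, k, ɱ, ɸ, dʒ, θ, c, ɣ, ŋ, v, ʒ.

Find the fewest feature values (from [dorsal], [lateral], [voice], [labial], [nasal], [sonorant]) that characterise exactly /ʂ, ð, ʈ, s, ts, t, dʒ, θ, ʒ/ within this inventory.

Every target segment is [-sonorant], [-labial], [-dorsal]; each remaining inventory member fails at least one of these. Each conjunct is needed — [-labial, -dorsal] alone would also admit /ɳ, l, r/; [-sonorant, -dorsal] alone would also admit /b, ɸ, v/; [-sonorant, -labial] alone would also admit /x, q, ɡ, k, …/ — and no other combination of two listed features has exactly this extension, so three is the minimum.

[-sonorant, -labial, -dorsal]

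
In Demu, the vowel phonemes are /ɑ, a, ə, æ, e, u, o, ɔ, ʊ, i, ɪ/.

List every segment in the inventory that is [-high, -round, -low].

ə, e

Checking each segment against [-high], [-round], [-low]: /ə/ (mid central vowel (schwa)), /e/ (mid front unrounded tense vowel) satisfy every feature; every other segment in the inventory fails at least one.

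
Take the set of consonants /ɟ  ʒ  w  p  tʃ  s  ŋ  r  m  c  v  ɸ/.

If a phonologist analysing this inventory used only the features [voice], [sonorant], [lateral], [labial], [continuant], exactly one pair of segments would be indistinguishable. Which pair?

tʃ, c

Both /tʃ/ and /c/ are [-voice], [-sonorant], [-lateral], [-labial], [-continuant]. Since the list omits [strident], [delayed release] and [dorsal] — which do distinguish the voiceless postalveolar affricate from the voiceless palatal stop — this pair collapses; all other pairs remain distinct.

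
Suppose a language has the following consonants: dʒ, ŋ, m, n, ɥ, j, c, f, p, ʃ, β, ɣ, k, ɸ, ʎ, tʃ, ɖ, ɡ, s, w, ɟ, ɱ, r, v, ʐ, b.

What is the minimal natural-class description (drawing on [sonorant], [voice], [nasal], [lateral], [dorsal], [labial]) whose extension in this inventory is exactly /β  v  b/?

[-sonorant, +voice, +labial]

/β, v, b/ are all [-sonorant], [+voice], [+labial], and no other segment in the inventory matches all three values. Dropping any one of them over-generates: [+voice, +labial] alone would also admit /m, ɥ, w, ɱ/; [-sonorant, +labial] alone would also admit /f, p, ɸ/; [-sonorant, +voice] alone would also admit /dʒ, ɣ, ɖ, ɡ, …/. No other combination of two listed features picks out exactly this set either, so fewer than three features will not do.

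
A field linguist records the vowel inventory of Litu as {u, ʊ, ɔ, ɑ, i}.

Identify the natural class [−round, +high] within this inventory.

i

First, the [−round] segments are /ɑ, i/.
Of those, [+high] leaves /i/.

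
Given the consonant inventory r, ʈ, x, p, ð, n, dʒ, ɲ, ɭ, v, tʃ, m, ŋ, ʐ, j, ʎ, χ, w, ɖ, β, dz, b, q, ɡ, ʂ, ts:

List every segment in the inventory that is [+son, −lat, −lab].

r, n, ɲ, ŋ, j

Among the inventory, the [+sonorant] segments are /r, n, ɲ, ɭ, m, ŋ, j, ʎ, w/.
Among these, [−lateral] gives /r, n, ɲ, m, ŋ, j, w/.
Within that set, [−labial] leaves /r, n, ɲ, ŋ, j/.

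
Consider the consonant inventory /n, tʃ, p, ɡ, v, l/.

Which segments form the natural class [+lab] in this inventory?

p, v

The [+labial] segments here are /p, v/; the remaining /n, tʃ, ɡ, l/ are [−labial].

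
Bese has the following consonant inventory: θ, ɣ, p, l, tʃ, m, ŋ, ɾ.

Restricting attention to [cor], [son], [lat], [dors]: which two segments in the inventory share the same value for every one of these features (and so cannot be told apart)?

On the given features, /tʃ/ and /θ/ have an identical profile: [+coronal], [−sonorant], [−lateral], [−dorsal]. No other two segments in the inventory coincide on all 4 features. (They do differ in [continuant], [strident] and [anterior], which are not among the given features.)

tʃ, θ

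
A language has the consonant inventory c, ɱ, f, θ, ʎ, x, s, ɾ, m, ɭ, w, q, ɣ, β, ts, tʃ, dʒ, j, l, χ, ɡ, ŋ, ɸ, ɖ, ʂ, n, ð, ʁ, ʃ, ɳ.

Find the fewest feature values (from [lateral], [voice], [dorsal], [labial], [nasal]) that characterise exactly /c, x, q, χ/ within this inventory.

[−voice, +dorsal]

/c, x, q, χ/ are all [−voice], [+dorsal], and no other segment in the inventory matches both values. Dropping any one of them over-generates: [+dorsal] alone would also admit /ʎ, w, ɣ, j, …/; [−voice] alone would also admit /f, θ, s, ts, …/. No other single listed feature picks out exactly this set either, so fewer than two features will not do.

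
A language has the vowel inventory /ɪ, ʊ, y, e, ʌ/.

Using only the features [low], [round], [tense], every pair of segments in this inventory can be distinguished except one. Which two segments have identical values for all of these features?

ʌ, ɪ

On the given features, /ʌ/ and /ɪ/ have an identical profile: [-low], [-round], [-tense]. No other two segments in the inventory coincide on all 3 features. (They do differ in [high] and [back], which are not among the given features.)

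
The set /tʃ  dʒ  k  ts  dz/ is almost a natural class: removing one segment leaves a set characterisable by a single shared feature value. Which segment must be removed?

k

[delayed release] (equivalently [strident], [coronal], [dorsal]) groups all but one: /dz, ts, dʒ, tʃ/ share [+delayed release] while /k/ (voiceless velar stop) alone is [−delayed release]. Removing any other segment would not leave a single-feature class that excludes it.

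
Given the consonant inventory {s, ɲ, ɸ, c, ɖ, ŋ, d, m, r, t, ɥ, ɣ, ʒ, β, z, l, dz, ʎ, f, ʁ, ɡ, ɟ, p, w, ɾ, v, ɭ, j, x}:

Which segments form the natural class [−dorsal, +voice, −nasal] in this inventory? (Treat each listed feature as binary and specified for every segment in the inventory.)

Eliminate segments failing any feature: /s, ɸ, t, f, p/ are [−voice]; /ɲ, c, ŋ, ɥ, ɣ, ʎ, ʁ, ɡ, ɟ, w, j, x/ are [+dorsal]; /m/ is [+nasal]. The remaining /ɖ, d, r, ʒ, β, z, l, dz, ɾ, v, ɭ/ satisfy [−dorsal], [+voice], [−nasal].

ɖ, d, r, ʒ, β, z, l, dz, ɾ, v, ɭ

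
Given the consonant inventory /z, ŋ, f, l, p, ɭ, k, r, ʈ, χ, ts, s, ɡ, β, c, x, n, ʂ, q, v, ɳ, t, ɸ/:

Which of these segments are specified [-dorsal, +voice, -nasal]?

z, l, ɭ, r, β, v

The [-dorsal] segments are /z, f, l, p, ɭ, r, ʈ, ts, s, β, n, ʂ, v, ɳ, t, ɸ/.
Of those, [+voice] gives /z, l, ɭ, r, β, n, v, ɳ/.
Then [-nasal] leaves /z, l, ɭ, r, β, v/.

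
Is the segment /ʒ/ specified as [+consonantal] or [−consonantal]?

[+consonantal]

As the voiced postalveolar fricative, /ʒ/ is [+consonantal].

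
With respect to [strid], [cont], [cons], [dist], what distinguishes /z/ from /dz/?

/z/ is the voiced alveolar fricative and /dz/ is the voiced alveolar affricate. Both are [+strident], [+consonantal], [-distributed]. /z/ is [+continuant] while /dz/ is [-continuant], so the distinguishing feature is [continuant].

[continuant]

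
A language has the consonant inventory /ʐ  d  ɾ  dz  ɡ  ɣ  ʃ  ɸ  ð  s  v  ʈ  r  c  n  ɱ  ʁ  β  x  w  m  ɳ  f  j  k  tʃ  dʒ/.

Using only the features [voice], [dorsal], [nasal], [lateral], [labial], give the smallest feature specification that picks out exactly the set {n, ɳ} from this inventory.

[+nasal, -labial]

/n, ɳ/ are all [+nasal], [-labial], and no other segment in the inventory matches both values. Dropping any one of them over-generates: [-labial] alone would also admit /ʐ, d, ɾ, dz, …/; [+nasal] alone would also admit /ɱ, m/. No other single listed feature picks out exactly this set either, so fewer than two features will not do.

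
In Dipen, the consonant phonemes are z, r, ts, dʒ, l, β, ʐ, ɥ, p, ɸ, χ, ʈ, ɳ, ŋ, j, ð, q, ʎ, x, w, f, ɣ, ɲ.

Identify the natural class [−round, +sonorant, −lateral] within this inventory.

r, ɳ, ŋ, j, ɲ

Checking each segment against [−round], [+sonorant], [−lateral]: /r/ (alveolar trill), /ɳ/ (retroflex nasal), /ŋ/ (velar nasal), /j/ (palatal glide), /ɲ/ (palatal nasal) satisfy every feature; every other segment in the inventory fails at least one.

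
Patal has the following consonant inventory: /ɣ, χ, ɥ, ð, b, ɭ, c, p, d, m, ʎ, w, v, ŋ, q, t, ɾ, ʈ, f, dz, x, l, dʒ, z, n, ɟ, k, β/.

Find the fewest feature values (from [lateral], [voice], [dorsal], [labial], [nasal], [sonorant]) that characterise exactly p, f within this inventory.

[-voice, +labial]

Every target segment is [-voice], [+labial]; each remaining inventory member fails at least one of these. Each conjunct is needed — [+labial] alone would also admit /ɥ, b, m, w, …/; [-voice] alone would also admit /χ, c, q, t, …/ — and no other single listed feature has exactly this extension, so two is the minimum.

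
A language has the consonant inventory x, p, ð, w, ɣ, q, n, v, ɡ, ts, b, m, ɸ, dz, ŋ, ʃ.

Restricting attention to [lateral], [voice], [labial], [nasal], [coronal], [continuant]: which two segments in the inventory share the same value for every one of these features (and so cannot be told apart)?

Both /w/ and /v/ are [−lateral], [+voice], [+labial], [−nasal], [−coronal], [+continuant]. Since the list omits [sonorant], [round] and [dorsal] — which do distinguish the labial-velar glide from the voiced labiodental fricative — this pair collapses; all other pairs remain distinct.

w, v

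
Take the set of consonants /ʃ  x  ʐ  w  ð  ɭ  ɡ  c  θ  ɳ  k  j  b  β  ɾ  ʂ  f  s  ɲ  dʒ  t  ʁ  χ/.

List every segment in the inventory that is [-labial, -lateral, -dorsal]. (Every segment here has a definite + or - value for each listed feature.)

ʃ, ʐ, ð, θ, ɳ, ɾ, ʂ, s, dʒ, t

The [-labial] segments are /ʃ, x, ʐ, ð, ɭ, ɡ, c, θ, ɳ, k, j, ɾ, ʂ, s, ɲ, dʒ, t, ʁ, χ/.
Of those, [-lateral] gives /ʃ, x, ʐ, ð, ɡ, c, θ, ɳ, k, j, ɾ, ʂ, s, ɲ, dʒ, t, ʁ, χ/.
Within that set, [-dorsal] leaves /ʃ, ʐ, ð, θ, ɳ, ɾ, ʂ, s, dʒ, t/.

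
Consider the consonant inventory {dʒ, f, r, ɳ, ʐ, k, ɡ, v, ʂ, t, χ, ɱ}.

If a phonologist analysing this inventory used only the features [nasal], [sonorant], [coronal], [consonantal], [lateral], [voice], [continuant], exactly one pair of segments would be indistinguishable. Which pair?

Both /f/ and /χ/ are [−nasal], [−sonorant], [−coronal], [+consonantal], [−lateral], [−voice], [+continuant]. Since the list omits [labial] and [dorsal] — which do distinguish the voiceless labiodental fricative from the voiceless uvular fricative — this pair collapses; all other pairs remain distinct.

f, χ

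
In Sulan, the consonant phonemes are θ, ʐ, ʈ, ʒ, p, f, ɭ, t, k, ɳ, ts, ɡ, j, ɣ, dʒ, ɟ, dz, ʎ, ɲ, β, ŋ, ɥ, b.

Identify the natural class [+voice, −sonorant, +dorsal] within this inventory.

ɡ, ɣ, ɟ

Eliminate segments failing any feature: /θ, ʈ, p, f, t, k, ts/ are [−voice]; /ʐ, ʒ, dʒ, dz, β, b/ are [−dorsal]; /ɭ, ɳ, j, ʎ, ɲ, ŋ, ɥ/ are [+sonorant]. The remaining /ɡ, ɣ, ɟ/ satisfy [+voice], [−sonorant], [+dorsal].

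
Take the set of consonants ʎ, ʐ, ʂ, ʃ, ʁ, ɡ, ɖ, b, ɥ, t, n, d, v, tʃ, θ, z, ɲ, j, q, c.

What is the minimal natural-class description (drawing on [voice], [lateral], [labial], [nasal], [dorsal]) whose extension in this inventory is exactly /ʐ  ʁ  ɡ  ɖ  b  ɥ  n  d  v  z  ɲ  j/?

[+voice, −lateral]

/ʐ, ʁ, ɡ, ɖ, b, ɥ, n, d, v, z, ɲ, j/ are all [+voice], [−lateral], and no other segment in the inventory matches both values. Dropping any one of them over-generates: [−lateral] alone would also admit /ʂ, ʃ, t, tʃ, …/; [+voice] alone would also admit /ʎ/. No other single listed feature picks out exactly this set either, so fewer than two features will not do.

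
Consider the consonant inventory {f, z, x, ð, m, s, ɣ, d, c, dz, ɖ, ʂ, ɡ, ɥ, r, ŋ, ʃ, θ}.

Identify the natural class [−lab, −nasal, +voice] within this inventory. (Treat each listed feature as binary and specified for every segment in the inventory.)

Checking each segment against [−labial], [−nasal], [+voice]: /z/ (voiced alveolar fricative), /ð/ (voiced dental fricative), /ɣ/ (voiced velar fricative), /d/ (voiced alveolar stop), /dz/ (voiced alveolar affricate), /ɖ/ (voiced retroflex stop), among others, satisfy every feature; every other segment in the inventory fails at least one.

z, ð, ɣ, d, dz, ɖ, ɡ, r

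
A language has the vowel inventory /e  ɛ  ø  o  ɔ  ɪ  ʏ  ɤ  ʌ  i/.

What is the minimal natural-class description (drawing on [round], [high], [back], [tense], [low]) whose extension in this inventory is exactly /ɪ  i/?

[+high, −round]

Every target segment is [+high], [−round]; each remaining inventory member fails at least one of these. Each conjunct is needed — [−round] alone would also admit /e, ɛ, ɤ, ʌ/; [+high] alone would also admit /ʏ/ — and no other single listed feature has exactly this extension, so two is the minimum.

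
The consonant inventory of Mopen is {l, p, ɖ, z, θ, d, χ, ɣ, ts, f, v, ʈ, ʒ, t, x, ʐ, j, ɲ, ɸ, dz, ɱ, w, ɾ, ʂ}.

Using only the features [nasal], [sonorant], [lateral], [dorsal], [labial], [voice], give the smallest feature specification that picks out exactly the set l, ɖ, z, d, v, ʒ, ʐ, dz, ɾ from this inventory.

[+voice, −nasal, −dorsal]

The class [+voice], [−nasal], [−dorsal] has exactly /l, ɖ, z, d, v, ʒ, ʐ, dz, ɾ/ as its extension in this inventory. No smaller conjunction from the listed features achieves this: [−nasal, −dorsal] alone would also admit /p, θ, ts, f, …/; [+voice, −dorsal] alone would also admit /ɱ/; [+voice, −nasal] alone would also admit /ɣ, j, w/; and checking the remaining two-feature bundles turns up none with this extension.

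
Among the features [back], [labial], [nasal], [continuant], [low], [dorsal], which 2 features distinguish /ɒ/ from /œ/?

/ɒ/ is the low back rounded vowel and /œ/ is the mid front rounded lax vowel. Both are [+labial], [−nasal], [+continuant], [+dorsal]. /ɒ/ is [+low] while /œ/ is [−low]; /ɒ/ is [+back] while /œ/ is [−back], so the distinguishing features are [low], [back].

[low], [back]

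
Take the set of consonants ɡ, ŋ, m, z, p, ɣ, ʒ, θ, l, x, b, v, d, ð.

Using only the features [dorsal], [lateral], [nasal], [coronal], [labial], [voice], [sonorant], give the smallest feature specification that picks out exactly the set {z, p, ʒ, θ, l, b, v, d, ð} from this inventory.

Every target segment is [−nasal], [−dorsal]; each remaining inventory member fails at least one of these. Each conjunct is needed — [−dorsal] alone would also admit /m/; [−nasal] alone would also admit /ɡ, ɣ, x/ — and no other single listed feature has exactly this extension, so two is the minimum.

[−nasal, −dorsal]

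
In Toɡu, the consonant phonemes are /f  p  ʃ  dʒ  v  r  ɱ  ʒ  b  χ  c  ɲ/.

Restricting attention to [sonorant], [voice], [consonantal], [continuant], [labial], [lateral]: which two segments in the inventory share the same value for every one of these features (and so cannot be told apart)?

χ, ʃ

/χ/ (voiceless uvular fricative) and /ʃ/ (voiceless postalveolar fricative) are both [-sonorant], [-voice], [+consonantal], [+continuant], [-labial], [-lateral], so none of the listed features separates them. (They do differ in [coronal] and [dorsal], which are not among the given features.) Every other pair in the inventory differs on at least one listed feature.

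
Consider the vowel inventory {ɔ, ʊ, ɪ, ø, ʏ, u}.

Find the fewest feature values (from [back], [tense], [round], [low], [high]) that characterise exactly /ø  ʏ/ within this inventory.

[-back, +round]

The class [-back], [+round] has exactly /ø, ʏ/ as its extension in this inventory. No smaller conjunction from the listed features achieves this: [+round] alone would also admit /ɔ, ʊ, u/; [-back] alone would also admit /ɪ/; and checking the remaining single features turns up none with this extension.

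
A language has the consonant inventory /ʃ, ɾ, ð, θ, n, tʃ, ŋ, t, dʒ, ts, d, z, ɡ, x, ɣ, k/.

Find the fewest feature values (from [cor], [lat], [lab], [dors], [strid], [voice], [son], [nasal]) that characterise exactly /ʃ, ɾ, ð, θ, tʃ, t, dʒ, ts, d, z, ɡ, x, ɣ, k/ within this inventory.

[-nasal]

/ʃ, ɾ, ð, θ, tʃ, t, dʒ, ts, d, z, ɡ, x, ɣ, k/ are exactly the [-nasal] segments in the inventory, so a single feature suffices.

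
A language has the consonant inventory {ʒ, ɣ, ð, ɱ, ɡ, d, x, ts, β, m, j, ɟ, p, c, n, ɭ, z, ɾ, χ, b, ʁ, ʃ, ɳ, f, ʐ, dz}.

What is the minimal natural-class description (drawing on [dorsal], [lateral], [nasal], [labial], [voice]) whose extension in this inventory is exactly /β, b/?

The class [+voice], [−nasal], [+labial] has exactly /β, b/ as its extension in this inventory. No smaller conjunction from the listed features achieves this: [−nasal, +labial] alone would also admit /p, f/; [+voice, +labial] alone would also admit /ɱ, m/; [+voice, −nasal] alone would also admit /ʒ, ɣ, ð, ɡ, …/; and checking the remaining two-feature bundles turns up none with this extension.

[+voice, −nasal, +labial]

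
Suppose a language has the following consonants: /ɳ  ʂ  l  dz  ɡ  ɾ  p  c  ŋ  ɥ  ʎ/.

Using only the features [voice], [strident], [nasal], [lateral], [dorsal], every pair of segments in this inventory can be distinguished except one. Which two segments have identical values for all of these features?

/ɡ/ (voiced velar stop) and /ɥ/ (labial-palatal glide) are both [+voice], [−strident], [−nasal], [−lateral], [+dorsal], so none of the listed features separates them. (They do differ in [sonorant], [continuant], [labial], [round] and [back], which are not among the given features.) Every other pair in the inventory differs on at least one listed feature.

ɡ, ɥ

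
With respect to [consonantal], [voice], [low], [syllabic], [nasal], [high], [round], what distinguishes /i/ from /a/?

/i/ (high front unrounded tense vowel) and /a/ (low unrounded vowel) agree on [-consonantal], [+voice], [+syllabic], [-nasal], [-round]. They differ on [high] (/i/ [+], /a/ [-]), [low] (/i/ [-], /a/ [+]).

[high], [low]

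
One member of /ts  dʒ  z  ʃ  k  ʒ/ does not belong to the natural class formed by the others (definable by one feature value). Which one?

k

[strident] (equivalently [coronal], [dorsal]) groups all but one: /dʒ, ts, ʒ, z, ʃ/ share [+strident] while /k/ (voiceless velar stop) alone is [−strident]. Removing any other segment would not leave a single-feature class that excludes it.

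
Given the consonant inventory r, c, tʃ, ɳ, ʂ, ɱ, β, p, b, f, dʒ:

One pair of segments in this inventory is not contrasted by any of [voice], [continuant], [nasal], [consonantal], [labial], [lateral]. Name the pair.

Both /tʃ/ and /c/ are [−voice], [−continuant], [−nasal], [+consonantal], [−labial], [−lateral]. Since the list omits [strident], [delayed release] and [dorsal] — which do distinguish the voiceless postalveolar affricate from the voiceless palatal stop — this pair collapses; all other pairs remain distinct.

tʃ, c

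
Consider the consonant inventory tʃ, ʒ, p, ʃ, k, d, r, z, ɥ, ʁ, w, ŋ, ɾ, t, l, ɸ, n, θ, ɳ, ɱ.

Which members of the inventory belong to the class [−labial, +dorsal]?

Checking each segment against [−labial], [+dorsal]: /k/ (voiceless velar stop), /ʁ/ (voiced uvular fricative), /ŋ/ (velar nasal) satisfy every feature; every other segment in the inventory fails at least one.

k, ʁ, ŋ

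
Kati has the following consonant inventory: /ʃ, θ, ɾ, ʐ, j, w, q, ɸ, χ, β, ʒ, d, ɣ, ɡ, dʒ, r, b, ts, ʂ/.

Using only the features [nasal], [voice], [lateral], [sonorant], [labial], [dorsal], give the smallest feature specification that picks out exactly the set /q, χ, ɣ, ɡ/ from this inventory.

/q, χ, ɣ, ɡ/ are all [-sonorant], [+dorsal], and no other segment in the inventory matches both values. Dropping any one of them over-generates: [+dorsal] alone would also admit /j, w/; [-sonorant] alone would also admit /ʃ, θ, ʐ, ɸ, …/. No other single listed feature picks out exactly this set either, so fewer than two features will not do.

[-sonorant, +dorsal]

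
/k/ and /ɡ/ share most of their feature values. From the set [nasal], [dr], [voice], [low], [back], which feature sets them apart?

/k/ (voiceless velar stop) and /ɡ/ (voiced velar stop) agree on [-nasal], [-delayed release], [-low], [+back]. They differ on [voice] (/k/ [-], /ɡ/ [+]).

[voice]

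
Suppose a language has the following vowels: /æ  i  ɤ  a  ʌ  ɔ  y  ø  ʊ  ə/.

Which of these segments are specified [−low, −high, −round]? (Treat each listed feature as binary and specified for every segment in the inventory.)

ɤ, ʌ, ə

Eliminate segments failing any feature: /æ, a/ are [+low]; /i, y, ʊ/ are [+high]; /ɔ, ø/ are [+round]. The remaining /ɤ, ʌ, ə/ satisfy [−low], [−high], [−round].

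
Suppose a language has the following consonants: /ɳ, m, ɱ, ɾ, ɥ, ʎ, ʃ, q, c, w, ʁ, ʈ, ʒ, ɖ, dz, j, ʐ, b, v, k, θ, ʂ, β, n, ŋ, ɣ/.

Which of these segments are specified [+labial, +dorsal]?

ɥ, w

Checking each segment against [+labial], [+dorsal]: /ɥ/ (labial-palatal glide), /w/ (labial-velar glide) satisfy every feature; every other segment in the inventory fails at least one.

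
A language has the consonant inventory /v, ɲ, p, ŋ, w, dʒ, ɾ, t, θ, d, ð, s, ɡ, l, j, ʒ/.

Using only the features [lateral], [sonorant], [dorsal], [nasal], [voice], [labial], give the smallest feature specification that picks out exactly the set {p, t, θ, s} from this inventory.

Every target segment is [−voice] and no other inventory member is, so one feature is enough.

[−voice]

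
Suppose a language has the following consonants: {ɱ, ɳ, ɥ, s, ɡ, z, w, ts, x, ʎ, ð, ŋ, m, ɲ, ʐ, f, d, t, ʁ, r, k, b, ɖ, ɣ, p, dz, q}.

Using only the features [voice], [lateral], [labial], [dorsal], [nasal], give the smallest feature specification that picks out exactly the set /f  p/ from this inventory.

The class [-voice], [+labial] has exactly /f, p/ as its extension in this inventory. No smaller conjunction from the listed features achieves this: [+labial] alone would also admit /ɱ, ɥ, w, m, …/; [-voice] alone would also admit /s, ts, x, t, …/; and checking the remaining single features turns up none with this extension.

[-voice, +labial]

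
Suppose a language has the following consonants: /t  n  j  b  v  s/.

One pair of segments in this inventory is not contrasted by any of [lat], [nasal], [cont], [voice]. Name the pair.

Both /v/ and /j/ are [-lateral], [-nasal], [+continuant], [+voice]. Since the list omits [sonorant], [labial] and [dorsal] — which do distinguish the voiced labiodental fricative from the palatal glide — this pair collapses; all other pairs remain distinct.

v, j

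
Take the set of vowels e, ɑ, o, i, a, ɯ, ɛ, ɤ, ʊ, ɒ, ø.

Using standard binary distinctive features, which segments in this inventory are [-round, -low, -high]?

e, ɛ, ɤ

Checking each segment against [-round], [-low], [-high]: /e/ (mid front unrounded tense vowel), /ɛ/ (mid front unrounded lax vowel), /ɤ/ (mid back unrounded tense vowel) satisfy every feature; every other segment in the inventory fails at least one.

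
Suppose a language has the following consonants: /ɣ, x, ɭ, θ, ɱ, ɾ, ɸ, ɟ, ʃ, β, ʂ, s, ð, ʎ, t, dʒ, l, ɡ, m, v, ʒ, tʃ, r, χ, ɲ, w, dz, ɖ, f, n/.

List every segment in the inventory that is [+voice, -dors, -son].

First, the [+voice] segments are /ɣ, ɭ, ɱ, ɾ, ɟ, β, ð, ʎ, dʒ, l, ɡ, m, v, ʒ, r, ɲ, w, dz, ɖ, n/.
Within that set, [-dorsal] gives /ɭ, ɱ, ɾ, β, ð, dʒ, l, m, v, ʒ, r, dz, ɖ, n/.
Among these, [-sonorant] leaves /β, ð, dʒ, v, ʒ, dz, ɖ/.

β, ð, dʒ, v, ʒ, dz, ɖ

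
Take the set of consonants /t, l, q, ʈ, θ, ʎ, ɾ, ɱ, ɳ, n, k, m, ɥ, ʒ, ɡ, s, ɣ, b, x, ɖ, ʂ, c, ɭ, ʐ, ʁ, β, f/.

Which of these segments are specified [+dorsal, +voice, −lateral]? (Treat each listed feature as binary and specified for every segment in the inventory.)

ɥ, ɡ, ɣ, ʁ

Checking each segment against [+dorsal], [+voice], [−lateral]: /ɥ/ (labial-palatal glide), /ɡ/ (voiced velar stop), /ɣ/ (voiced velar fricative), /ʁ/ (voiced uvular fricative) satisfy every feature; every other segment in the inventory fails at least one.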